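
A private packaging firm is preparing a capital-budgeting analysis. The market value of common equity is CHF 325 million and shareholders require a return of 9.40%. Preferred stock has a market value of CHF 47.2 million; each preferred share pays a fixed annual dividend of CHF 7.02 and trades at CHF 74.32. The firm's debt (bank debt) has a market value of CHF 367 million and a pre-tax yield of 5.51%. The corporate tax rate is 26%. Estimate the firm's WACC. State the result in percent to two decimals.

Cost of preferred: Rp = 7.02 / 74.32 = 9.4456%.
Total capital V = 325 + 47.2 + 367 = 739.2.
Equity: weight = 325/739.2 = 0.4397; cost = 9.4%.
Preferred: weight = 47.2/739.2 = 0.0639; cost = 9.4456%.
Bank debt: weight = 367/739.2 = 0.4965; after-tax cost = 5.51% × (1 − 26%) = 4.0774%.
WACC = 0.4397 × 9.4000% + 0.0639 × 9.4456% + 0.4965 × 4.0774% = 6.7603%.

6.76%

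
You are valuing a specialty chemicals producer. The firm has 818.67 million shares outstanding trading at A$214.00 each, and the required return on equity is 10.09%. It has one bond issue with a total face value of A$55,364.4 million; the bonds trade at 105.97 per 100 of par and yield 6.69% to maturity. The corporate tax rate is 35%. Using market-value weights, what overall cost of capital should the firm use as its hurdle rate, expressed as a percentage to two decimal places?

Market value of equity E = 214.0 × 818.67m = 175195.38m. Market value of debt D = 55364.4m × 105.97/100 = 58669.65468m.
Total capital V = 175195.38 + 58669.65468 = 233865.03468.
Equity: weight = 175195.38/233865.03468 = 0.7491; cost = 10.09%.
Bonds outstanding: weight = 58669.65468/233865.03468 = 0.2509; after-tax cost = 6.69% × (1 − 35%) = 4.3485%.
WACC = 0.7491 × 10.0900% + 0.2509 × 4.3485% = 8.6496%.

8.65%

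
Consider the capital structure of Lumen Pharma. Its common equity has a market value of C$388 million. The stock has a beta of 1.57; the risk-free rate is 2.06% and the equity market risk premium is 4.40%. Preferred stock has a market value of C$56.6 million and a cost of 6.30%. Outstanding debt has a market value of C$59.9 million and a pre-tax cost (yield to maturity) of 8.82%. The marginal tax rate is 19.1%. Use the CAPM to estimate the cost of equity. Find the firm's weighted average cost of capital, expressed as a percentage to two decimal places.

Cost of equity via CAPM: Re = 2.06% + 1.57 × 4.4% = 8.9680%.
Total capital V = 388 + 56.6 + 59.9 = 504.5.
Equity: weight = 388/504.5 = 0.7691; cost = 8.968%.
Preferred: weight = 56.6/504.5 = 0.1122; cost = 6.3%.
Debt: weight = 59.9/504.5 = 0.1187; after-tax cost = 8.82% × (1 − 19.1%) = 7.1354%.
WACC = 0.7691 × 8.9680% + 0.1122 × 6.3000% + 0.1187 × 7.1354% = 8.4511%.

8.45%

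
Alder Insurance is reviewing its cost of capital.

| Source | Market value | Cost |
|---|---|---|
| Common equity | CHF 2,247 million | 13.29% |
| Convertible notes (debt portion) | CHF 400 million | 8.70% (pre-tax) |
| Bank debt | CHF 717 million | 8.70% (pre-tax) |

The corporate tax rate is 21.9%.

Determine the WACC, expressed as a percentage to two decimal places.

11.13%

Total capital V = 2247 + 400 + 717 = 3364.
Equity: weight = 2247/3364 = 0.6680; cost = 13.29%.
Convertible notes (debt portion): weight = 400/3364 = 0.1189; after-tax cost = 8.7% × (1 − 21.9%) = 6.7947%.
Bank debt: weight = 717/3364 = 0.2131; after-tax cost = 8.7% × (1 − 21.9%) = 6.7947%.
WACC = 0.6680 × 13.2900% + 0.1189 × 6.7947% + 0.2131 × 6.7947% = 11.1333%.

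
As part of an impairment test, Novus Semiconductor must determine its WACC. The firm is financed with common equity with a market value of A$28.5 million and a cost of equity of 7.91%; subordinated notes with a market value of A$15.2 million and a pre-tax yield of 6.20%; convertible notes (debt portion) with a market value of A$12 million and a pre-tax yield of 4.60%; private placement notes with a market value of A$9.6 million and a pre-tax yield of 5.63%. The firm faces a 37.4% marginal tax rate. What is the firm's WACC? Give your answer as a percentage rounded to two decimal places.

Total capital V = 28.5 + 15.2 + 12 + 9.6 = 65.3.
Equity: weight = 28.5/65.3 = 0.4364; cost = 7.91%.
Subordinated notes: weight = 15.2/65.3 = 0.2328; after-tax cost = 6.2% × (1 − 37.4%) = 3.8812%.
Convertible notes (debt portion): weight = 12/65.3 = 0.1838; after-tax cost = 4.6% × (1 − 37.4%) = 2.8796%.
Private placement notes: weight = 9.6/65.3 = 0.1470; after-tax cost = 5.63% × (1 − 37.4%) = 3.5244%.
WACC = 0.4364 × 7.9100% + 0.2328 × 3.8812% + 0.1838 × 2.8796% + 0.1470 × 3.5244% = 5.4030%.

5.40%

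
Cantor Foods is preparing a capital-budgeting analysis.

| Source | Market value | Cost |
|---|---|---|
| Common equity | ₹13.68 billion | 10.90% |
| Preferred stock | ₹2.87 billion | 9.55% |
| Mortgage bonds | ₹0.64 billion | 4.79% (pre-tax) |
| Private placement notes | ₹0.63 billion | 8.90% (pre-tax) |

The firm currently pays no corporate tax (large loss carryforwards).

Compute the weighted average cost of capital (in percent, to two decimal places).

Total capital V = 13.68 + 2.87 + 0.64 + 0.63 = 17.82.
Equity: weight = 13.68/17.82 = 0.7677; cost = 10.9%.
Preferred: weight = 2.87/17.82 = 0.1611; cost = 9.55%.
Mortgage bonds: weight = 0.64/17.82 = 0.0359; after-tax cost = 4.79% × (1 − 0%) = 4.7900%.
Private placement notes: weight = 0.63/17.82 = 0.0354; after-tax cost = 8.9% × (1 − 0%) = 8.9000%.
WACC = 0.7677 × 10.9000% + 0.1611 × 9.5500% + 0.0359 × 4.7900% + 0.0354 × 8.9000% = 10.3924%.

10.39%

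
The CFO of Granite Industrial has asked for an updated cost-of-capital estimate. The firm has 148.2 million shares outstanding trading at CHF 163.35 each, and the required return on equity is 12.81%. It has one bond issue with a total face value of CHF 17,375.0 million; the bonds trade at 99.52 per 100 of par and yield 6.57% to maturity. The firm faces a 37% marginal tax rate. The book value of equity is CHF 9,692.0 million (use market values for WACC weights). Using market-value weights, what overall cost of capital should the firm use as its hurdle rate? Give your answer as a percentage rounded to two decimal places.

Market value of equity E = 163.35 × 148.2m = 24208.47m. Market value of debt D = 17375m × 99.52/100 = 17291.6m.
Total capital V = 24208.47 + 17291.6 = 41500.07.
Equity: weight = 24208.47/41500.07 = 0.5833; cost = 12.81%.
Bonds outstanding: weight = 17291.6/41500.07 = 0.4167; after-tax cost = 6.57% × (1 − 37%) = 4.1391%.
WACC = 0.5833 × 12.8100% + 0.4167 × 4.1391% = 9.1971%.

9.20%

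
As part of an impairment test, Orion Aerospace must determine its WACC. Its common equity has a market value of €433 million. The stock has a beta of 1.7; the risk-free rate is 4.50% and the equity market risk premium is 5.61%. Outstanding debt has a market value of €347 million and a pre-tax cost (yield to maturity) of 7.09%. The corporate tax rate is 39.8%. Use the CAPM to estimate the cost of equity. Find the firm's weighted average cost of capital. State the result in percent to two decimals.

Cost of equity via CAPM: Re = 4.5% + 1.7 × 5.61% = 14.0370%.
Total capital V = 433 + 347 = 780.
Equity: weight = 433/780 = 0.5551; cost = 14.037%.
Debt: weight = 347/780 = 0.4449; after-tax cost = 7.09% × (1 − 39.8%) = 4.2682%.
WACC = 0.5551 × 14.0370% + 0.4449 × 4.2682% = 9.6911%.

9.69%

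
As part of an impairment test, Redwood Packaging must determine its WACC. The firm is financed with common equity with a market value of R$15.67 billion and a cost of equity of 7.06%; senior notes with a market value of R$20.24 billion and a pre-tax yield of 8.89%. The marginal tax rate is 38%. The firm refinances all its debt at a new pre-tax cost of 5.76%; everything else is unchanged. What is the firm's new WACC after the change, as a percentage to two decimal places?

5.09%

After the change:
Total capital V = 15.67 + 20.24 = 35.91.
Equity: weight = 15.67/35.91 = 0.4364; cost = 7.06%.
Senior notes: weight = 20.24/35.91 = 0.5636; after-tax cost = 5.76% × (1 − 38%) = 3.5712%.
WACC = 0.4364 × 7.0600% + 0.5636 × 3.5712% = 5.0936%.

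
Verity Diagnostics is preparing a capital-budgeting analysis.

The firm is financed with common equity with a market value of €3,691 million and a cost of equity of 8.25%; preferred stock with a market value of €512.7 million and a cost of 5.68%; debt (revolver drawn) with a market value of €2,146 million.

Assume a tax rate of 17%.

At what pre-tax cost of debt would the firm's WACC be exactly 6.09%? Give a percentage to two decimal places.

2.98%

Total capital V = 3691 + 512.7 + 2146 = 6349.7.
Equity weight = 3691/6349.7 = 0.5813.
Preferred weight = 512.7/6349.7 = 0.0807.
Revolver drawn weight = 2146/6349.7 = 0.3380.
Equity contribution = 0.5813 × 8.25% = 4.7956%.
Preferred contribution = 0.0807 × 5.68% = 0.4586%.
Remaining for debt = 6.09% − 5.2542% = 0.8358%.
Rd × (1 − 17%) × 0.3380 = 0.8358%  ⇒  Rd = 2.9794%.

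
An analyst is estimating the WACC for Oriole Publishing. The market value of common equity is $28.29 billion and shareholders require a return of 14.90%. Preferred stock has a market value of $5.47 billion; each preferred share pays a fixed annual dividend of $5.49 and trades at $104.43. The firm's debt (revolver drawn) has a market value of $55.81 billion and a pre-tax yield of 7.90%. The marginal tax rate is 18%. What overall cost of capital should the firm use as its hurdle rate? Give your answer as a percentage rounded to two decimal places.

Cost of preferred: Rp = 5.49 / 104.43 = 5.2571%.
Total capital V = 28.29 + 5.47 + 55.81 = 89.57.
Equity: weight = 28.29/89.57 = 0.3158; cost = 14.9%.
Preferred: weight = 5.47/89.57 = 0.0611; cost = 5.2571%.
Revolver drawn: weight = 55.81/89.57 = 0.6231; after-tax cost = 7.9% × (1 − 18%) = 6.4780%.
WACC = 0.3158 × 14.9000% + 0.0611 × 5.2571% + 0.6231 × 6.4780% = 9.0635%.

9.06%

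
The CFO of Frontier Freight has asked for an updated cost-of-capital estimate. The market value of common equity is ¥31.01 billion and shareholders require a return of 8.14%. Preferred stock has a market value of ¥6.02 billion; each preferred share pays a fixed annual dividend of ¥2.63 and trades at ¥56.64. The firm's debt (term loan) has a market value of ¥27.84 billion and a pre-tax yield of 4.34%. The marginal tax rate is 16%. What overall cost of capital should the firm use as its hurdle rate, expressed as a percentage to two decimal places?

5.89%

Cost of preferred: Rp = 2.63 / 56.64 = 4.6434%.
Total capital V = 31.01 + 6.02 + 27.84 = 64.87.
Equity: weight = 31.01/64.87 = 0.4780; cost = 8.14%.
Preferred: weight = 6.02/64.87 = 0.0928; cost = 4.6434%.
Term loan: weight = 27.84/64.87 = 0.4292; after-tax cost = 4.34% × (1 − 16%) = 3.6456%.
WACC = 0.4780 × 8.1400% + 0.0928 × 4.6434% + 0.4292 × 3.6456% = 5.8867%.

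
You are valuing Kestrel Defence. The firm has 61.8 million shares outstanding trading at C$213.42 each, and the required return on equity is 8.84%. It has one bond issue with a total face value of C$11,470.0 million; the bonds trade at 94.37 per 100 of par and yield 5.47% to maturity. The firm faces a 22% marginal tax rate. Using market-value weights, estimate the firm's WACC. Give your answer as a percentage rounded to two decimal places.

Market value of equity E = 213.42 × 61.8m = 13189.356m. Market value of debt D = 11470m × 94.37/100 = 10824.239m.
Total capital V = 13189.356 + 10824.239 = 24013.595.
Equity: weight = 13189.356/24013.595 = 0.5492; cost = 8.84%.
Bonds outstanding: weight = 10824.239/24013.595 = 0.4508; after-tax cost = 5.47% × (1 − 22%) = 4.2666%.
WACC = 0.5492 × 8.8400% + 0.4508 × 4.2666% = 6.7785%.

6.78%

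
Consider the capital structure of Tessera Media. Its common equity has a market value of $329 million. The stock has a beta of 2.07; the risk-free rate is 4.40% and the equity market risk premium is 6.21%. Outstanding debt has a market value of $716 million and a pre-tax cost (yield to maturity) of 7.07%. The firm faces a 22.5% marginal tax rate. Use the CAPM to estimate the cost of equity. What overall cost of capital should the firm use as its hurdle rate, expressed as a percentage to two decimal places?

Cost of equity via CAPM: Re = 4.4% + 2.07 × 6.21% = 17.2547%.
Total capital V = 329 + 716 = 1045.
Equity: weight = 329/1045 = 0.3148; cost = 17.2547%.
Debt: weight = 716/1045 = 0.6852; after-tax cost = 7.07% × (1 − 22.5%) = 5.4793%.
WACC = 0.3148 × 17.2547% + 0.6852 × 5.4793% = 9.1865%.

9.19%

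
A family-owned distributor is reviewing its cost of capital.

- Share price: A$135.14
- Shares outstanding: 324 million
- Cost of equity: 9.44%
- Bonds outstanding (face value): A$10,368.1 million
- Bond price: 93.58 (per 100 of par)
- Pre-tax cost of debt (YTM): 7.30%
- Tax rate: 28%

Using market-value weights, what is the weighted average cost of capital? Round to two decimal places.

Market value of equity E = 135.14 × 324m = 43785.36m. Market value of debt D = 10368.1m × 93.58/100 = 9702.46798m.
Total capital V = 43785.36 + 9702.46798 = 53487.82798.
Equity: weight = 43785.36/53487.82798 = 0.8186; cost = 9.44%.
Bonds outstanding: weight = 9702.46798/53487.82798 = 0.1814; after-tax cost = 7.3% × (1 − 28%) = 5.2560%.
WACC = 0.8186 × 9.4400% + 0.1814 × 5.2560% = 8.6810%.

8.68%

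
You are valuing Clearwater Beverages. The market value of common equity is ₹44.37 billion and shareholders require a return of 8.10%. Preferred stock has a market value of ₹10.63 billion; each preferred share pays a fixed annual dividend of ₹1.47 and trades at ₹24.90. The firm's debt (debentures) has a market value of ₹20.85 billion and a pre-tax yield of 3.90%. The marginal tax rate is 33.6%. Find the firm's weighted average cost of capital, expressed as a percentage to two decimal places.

Cost of preferred: Rp = 1.47 / 24.9 = 5.9036%.
Total capital V = 44.37 + 10.63 + 20.85 = 75.85.
Equity: weight = 44.37/75.85 = 0.5850; cost = 8.1%.
Preferred: weight = 10.63/75.85 = 0.1401; cost = 5.9036%.
Debentures: weight = 20.85/75.85 = 0.2749; after-tax cost = 3.9% × (1 − 33.6%) = 2.5896%.
WACC = 0.5850 × 8.1000% + 0.1401 × 5.9036% + 0.2749 × 2.5896% = 6.2775%.

6.28%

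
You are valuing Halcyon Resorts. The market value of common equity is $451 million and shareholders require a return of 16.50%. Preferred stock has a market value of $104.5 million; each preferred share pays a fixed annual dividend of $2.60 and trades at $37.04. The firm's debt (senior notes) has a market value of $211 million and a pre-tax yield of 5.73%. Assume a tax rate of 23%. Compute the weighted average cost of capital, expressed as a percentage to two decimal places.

Cost of preferred: Rp = 2.6 / 37.04 = 7.0194%.
Total capital V = 451 + 104.5 + 211 = 766.5.
Equity: weight = 451/766.5 = 0.5884; cost = 16.5%.
Preferred: weight = 104.5/766.5 = 0.1363; cost = 7.0194%.
Senior notes: weight = 211/766.5 = 0.2753; after-tax cost = 5.73% × (1 − 23%) = 4.4121%.
WACC = 0.5884 × 16.5000% + 0.1363 × 7.0194% + 0.2753 × 4.4121% = 11.8799%.

11.88%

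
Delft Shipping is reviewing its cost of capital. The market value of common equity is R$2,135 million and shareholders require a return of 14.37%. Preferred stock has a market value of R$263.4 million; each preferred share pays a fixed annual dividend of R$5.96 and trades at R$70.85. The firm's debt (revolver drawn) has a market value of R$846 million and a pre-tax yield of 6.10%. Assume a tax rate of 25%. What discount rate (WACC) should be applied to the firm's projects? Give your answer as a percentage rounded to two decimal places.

11.33%

Cost of preferred: Rp = 5.96 / 70.85 = 8.4121%.
Total capital V = 2135 + 263.4 + 846 = 3244.4.
Equity: weight = 2135/3244.4 = 0.6581; cost = 14.37%.
Preferred: weight = 263.4/3244.4 = 0.0812; cost = 8.4121%.
Revolver drawn: weight = 846/3244.4 = 0.2608; after-tax cost = 6.1% × (1 − 25%) = 4.5750%.
WACC = 0.6581 × 14.3700% + 0.0812 × 8.4121% + 0.2608 × 4.5750% = 11.3322%.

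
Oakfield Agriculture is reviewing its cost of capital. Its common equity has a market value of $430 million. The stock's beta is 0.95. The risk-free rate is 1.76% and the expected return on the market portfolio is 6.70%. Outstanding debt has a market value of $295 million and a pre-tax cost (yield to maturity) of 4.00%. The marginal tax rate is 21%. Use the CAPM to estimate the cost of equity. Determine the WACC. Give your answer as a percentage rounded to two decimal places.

5.11%

Market risk premium = 6.7% − 1.76% = 4.94%.
Cost of equity via CAPM: Re = 1.76% + 0.95 × 4.94% = 6.4530%.
Total capital V = 430 + 295 = 725.
Equity: weight = 430/725 = 0.5931; cost = 6.453%.
Debt: weight = 295/725 = 0.4069; after-tax cost = 4% × (1 − 21%) = 3.1600%.
WACC = 0.5931 × 6.4530% + 0.4069 × 3.1600% = 5.1131%.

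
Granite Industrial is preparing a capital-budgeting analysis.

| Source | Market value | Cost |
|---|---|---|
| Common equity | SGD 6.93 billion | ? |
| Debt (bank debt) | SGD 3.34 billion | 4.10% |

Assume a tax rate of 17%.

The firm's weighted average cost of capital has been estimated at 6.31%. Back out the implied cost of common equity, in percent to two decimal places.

7.71%

Total capital V = 6.93 + 3.34 = 10.27.
Equity weight = 6.93/10.27 = 0.6748.
Bank debt weight = 3.34/10.27 = 0.3252.
Debt contribution = 0.3252 × 4.1% × (1 − 17%) = 1.1067%.
Required equity contribution = 6.31% − 1.1067% = 5.2033%.
Re = 5.2033% / 0.6748 = 7.7111%.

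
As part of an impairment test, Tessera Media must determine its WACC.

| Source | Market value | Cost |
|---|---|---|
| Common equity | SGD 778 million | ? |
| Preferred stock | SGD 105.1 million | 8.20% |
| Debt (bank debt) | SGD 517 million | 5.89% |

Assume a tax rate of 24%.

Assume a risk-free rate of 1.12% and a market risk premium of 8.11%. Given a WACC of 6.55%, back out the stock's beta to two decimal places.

0.81

Total capital V = 778 + 105.1 + 517 = 1400.1.
Equity weight = 778/1400.1 = 0.5557.
Preferred weight = 105.1/1400.1 = 0.0751.
Bank debt weight = 517/1400.1 = 0.3693.
Debt contribution = 0.3693 × 5.89% × (1 − 24%) = 1.6530%.
Preferred contribution = 0.0751 × 8.2% = 0.6155%.
Required equity contribution = 6.55% − 2.2685% = 4.2815%  ⇒  Re = 7.7051%.
CAPM: 7.7051% = 1.12% + β × 8.11%  ⇒  β = 0.8120.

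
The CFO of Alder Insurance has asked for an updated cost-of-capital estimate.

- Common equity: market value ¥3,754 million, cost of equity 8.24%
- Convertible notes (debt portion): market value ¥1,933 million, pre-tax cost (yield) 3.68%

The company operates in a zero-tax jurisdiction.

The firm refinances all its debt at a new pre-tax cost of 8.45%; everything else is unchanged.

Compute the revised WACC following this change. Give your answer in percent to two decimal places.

8.31%

After the change:
Total capital V = 3754 + 1933 = 5687.
Equity: weight = 3754/5687 = 0.6601; cost = 8.24%.
Convertible notes (debt portion): weight = 1933/5687 = 0.3399; after-tax cost = 8.45% × (1 − 0%) = 8.4500%.
WACC = 0.6601 × 8.2400% + 0.3399 × 8.4500% = 8.3114%.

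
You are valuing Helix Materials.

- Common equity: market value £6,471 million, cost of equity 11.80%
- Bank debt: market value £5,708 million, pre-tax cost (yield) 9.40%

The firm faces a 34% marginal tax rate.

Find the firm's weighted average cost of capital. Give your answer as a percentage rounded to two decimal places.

9.18%

Total capital V = 6471 + 5708 = 12179.
Equity: weight = 6471/12179 = 0.5313; cost = 11.8%.
Bank debt: weight = 5708/12179 = 0.4687; after-tax cost = 9.4% × (1 − 34%) = 6.2040%.
WACC = 0.5313 × 11.8000% + 0.4687 × 6.2040% = 9.1773%.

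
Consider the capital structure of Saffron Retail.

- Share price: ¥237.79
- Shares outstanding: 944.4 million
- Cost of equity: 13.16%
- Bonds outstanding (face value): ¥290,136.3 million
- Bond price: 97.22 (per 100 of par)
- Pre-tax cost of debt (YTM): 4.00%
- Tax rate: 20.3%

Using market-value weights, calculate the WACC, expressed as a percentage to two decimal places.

7.61%

Market value of equity E = 237.79 × 944.4m = 224568.876m. Market value of debt D = 290136.3m × 97.22/100 = 282070.51086m.
Total capital V = 224568.876 + 282070.51086 = 506639.38686.
Equity: weight = 224568.876/506639.38686 = 0.4433; cost = 13.16%.
Bonds outstanding: weight = 282070.51086/506639.38686 = 0.5567; after-tax cost = 4% × (1 − 20.3%) = 3.1880%.
WACC = 0.4433 × 13.1600% + 0.5567 × 3.1880% = 7.6081%.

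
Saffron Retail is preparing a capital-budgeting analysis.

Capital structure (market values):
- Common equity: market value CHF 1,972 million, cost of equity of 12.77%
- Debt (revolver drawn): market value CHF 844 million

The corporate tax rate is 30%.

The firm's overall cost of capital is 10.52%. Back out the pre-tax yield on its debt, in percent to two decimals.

Total capital V = 1972 + 844 = 2816.
Equity weight = 1972/2816 = 0.7003.
Revolver drawn weight = 844/2816 = 0.2997.
Equity contribution = 0.7003 × 12.77% = 8.9426%.
Remaining for debt = 10.52% − 8.9426% = 1.5774%.
Rd × (1 − 30%) × 0.2997 = 1.5774%  ⇒  Rd = 7.5184%.

7.52%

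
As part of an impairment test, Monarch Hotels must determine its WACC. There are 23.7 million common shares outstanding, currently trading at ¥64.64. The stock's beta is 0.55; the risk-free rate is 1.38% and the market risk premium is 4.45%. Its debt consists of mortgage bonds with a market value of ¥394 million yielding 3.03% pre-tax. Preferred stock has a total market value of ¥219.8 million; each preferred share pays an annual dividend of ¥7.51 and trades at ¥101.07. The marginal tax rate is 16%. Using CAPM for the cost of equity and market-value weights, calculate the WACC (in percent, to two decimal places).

3.96%

Cost of equity via CAPM: Re = 1.38% + 0.55 × 4.45% = 3.8275%.
Cost of preferred: Rp = 7.51 / 101.07 = 7.4305%.
Market value of equity E = 64.64 × 23.7m = 1531.968m.
Total capital V = 1531.968 + 219.8 + 394 = 2145.768.
Equity: weight = 1531.968/2145.768 = 0.7139; cost = 3.8275%.
Preferred: weight = 219.8/2145.768 = 0.1024; cost = 7.4305%.
Mortgage bonds: weight = 394/2145.768 = 0.1836; after-tax cost = 3.03% × (1 − 16%) = 2.5452%.
WACC = 0.7139 × 3.8275% + 0.1024 × 7.4305% + 0.1836 × 2.5452% = 3.9611%.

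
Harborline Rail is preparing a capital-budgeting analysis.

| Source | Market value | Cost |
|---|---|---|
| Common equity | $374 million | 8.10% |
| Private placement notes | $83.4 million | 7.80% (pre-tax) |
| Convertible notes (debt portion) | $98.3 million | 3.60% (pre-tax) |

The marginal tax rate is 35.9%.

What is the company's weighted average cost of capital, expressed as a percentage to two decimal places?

Total capital V = 374 + 83.4 + 98.3 = 555.7.
Equity: weight = 374/555.7 = 0.6730; cost = 8.1%.
Private placement notes: weight = 83.4/555.7 = 0.1501; after-tax cost = 7.8% × (1 − 35.9%) = 4.9998%.
Convertible notes (debt portion): weight = 98.3/555.7 = 0.1769; after-tax cost = 3.6% × (1 − 35.9%) = 2.3076%.
WACC = 0.6730 × 8.1000% + 0.1501 × 4.9998% + 0.1769 × 2.3076% = 6.6101%.

6.61%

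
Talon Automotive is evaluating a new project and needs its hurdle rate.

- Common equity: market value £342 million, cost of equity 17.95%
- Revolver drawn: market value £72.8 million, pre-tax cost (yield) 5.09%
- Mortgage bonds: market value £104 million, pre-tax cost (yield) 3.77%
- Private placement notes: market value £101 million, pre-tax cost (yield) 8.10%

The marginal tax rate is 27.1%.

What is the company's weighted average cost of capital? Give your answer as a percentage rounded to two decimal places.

11.76%

Total capital V = 342 + 72.8 + 104 + 101 = 619.8.
Equity: weight = 342/619.8 = 0.5518; cost = 17.95%.
Revolver drawn: weight = 72.8/619.8 = 0.1175; after-tax cost = 5.09% × (1 − 27.1%) = 3.7106%.
Mortgage bonds: weight = 104/619.8 = 0.1678; after-tax cost = 3.77% × (1 − 27.1%) = 2.7483%.
Private placement notes: weight = 101/619.8 = 0.1630; after-tax cost = 8.1% × (1 − 27.1%) = 5.9049%.
WACC = 0.5518 × 17.9500% + 0.1175 × 3.7106% + 0.1678 × 2.7483% + 0.1630 × 5.9049% = 11.7639%.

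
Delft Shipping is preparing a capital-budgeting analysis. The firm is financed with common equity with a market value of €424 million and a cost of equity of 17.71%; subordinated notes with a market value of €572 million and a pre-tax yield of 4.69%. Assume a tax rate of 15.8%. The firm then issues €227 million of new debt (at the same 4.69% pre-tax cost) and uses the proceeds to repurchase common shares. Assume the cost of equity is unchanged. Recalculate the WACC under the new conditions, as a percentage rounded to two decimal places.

6.67%

After the change:
Total capital V = 197 + 799 = 996.
Equity: weight = 197/996 = 0.1978; cost = 17.71%.
Subordinated notes: weight = 799/996 = 0.8022; after-tax cost = 4.69% × (1 − 15.8%) = 3.9490%.
WACC = 0.1978 × 17.7100% + 0.8022 × 3.9490% = 6.6708%.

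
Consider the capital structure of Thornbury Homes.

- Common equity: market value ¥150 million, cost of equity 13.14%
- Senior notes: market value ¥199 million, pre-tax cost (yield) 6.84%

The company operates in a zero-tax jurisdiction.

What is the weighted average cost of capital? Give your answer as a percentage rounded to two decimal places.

9.55%

Total capital V = 150 + 199 = 349.
Equity: weight = 150/349 = 0.4298; cost = 13.14%.
Senior notes: weight = 199/349 = 0.5702; after-tax cost = 6.84% × (1 − 0%) = 6.8400%.
WACC = 0.4298 × 13.1400% + 0.5702 × 6.8400% = 9.5477%.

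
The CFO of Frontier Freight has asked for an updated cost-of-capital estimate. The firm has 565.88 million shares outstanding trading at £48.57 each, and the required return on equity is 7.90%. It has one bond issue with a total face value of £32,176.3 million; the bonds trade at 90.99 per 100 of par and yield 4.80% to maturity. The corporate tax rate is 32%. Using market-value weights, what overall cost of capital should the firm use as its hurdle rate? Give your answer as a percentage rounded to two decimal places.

5.51%

Market value of equity E = 48.57 × 565.88m = 27484.7916m. Market value of debt D = 32176.3m × 90.99/100 = 29277.21537m.
Total capital V = 27484.7916 + 29277.21537 = 56762.00697.
Equity: weight = 27484.7916/56762.00697 = 0.4842; cost = 7.9%.
Bonds outstanding: weight = 29277.21537/56762.00697 = 0.5158; after-tax cost = 4.8% × (1 − 32%) = 3.2640%.
WACC = 0.4842 × 7.9000% + 0.5158 × 3.2640% = 5.5088%.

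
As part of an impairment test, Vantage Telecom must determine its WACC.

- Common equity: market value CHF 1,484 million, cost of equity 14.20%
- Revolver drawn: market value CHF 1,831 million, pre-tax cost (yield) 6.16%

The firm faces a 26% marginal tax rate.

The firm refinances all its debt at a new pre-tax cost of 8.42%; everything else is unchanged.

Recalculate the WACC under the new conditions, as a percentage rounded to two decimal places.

9.80%

After the change:
Total capital V = 1484 + 1831 = 3315.
Equity: weight = 1484/3315 = 0.4477; cost = 14.2%.
Revolver drawn: weight = 1831/3315 = 0.5523; after-tax cost = 8.42% × (1 − 26%) = 6.2308%.
WACC = 0.4477 × 14.2000% + 0.5523 × 6.2308% = 9.7983%.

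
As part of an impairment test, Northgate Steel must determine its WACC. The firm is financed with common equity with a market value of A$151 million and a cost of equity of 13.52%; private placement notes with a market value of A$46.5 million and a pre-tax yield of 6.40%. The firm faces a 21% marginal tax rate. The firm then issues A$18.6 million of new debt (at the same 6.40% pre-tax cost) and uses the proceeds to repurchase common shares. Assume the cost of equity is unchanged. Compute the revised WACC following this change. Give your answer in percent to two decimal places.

After the change:
Total capital V = 132.4 + 65.1 = 197.5.
Equity: weight = 132.4/197.5 = 0.6704; cost = 13.52%.
Private placement notes: weight = 65.1/197.5 = 0.3296; after-tax cost = 6.4% × (1 − 21%) = 5.0560%.
WACC = 0.6704 × 13.5200% + 0.3296 × 5.0560% = 10.7301%.

10.73%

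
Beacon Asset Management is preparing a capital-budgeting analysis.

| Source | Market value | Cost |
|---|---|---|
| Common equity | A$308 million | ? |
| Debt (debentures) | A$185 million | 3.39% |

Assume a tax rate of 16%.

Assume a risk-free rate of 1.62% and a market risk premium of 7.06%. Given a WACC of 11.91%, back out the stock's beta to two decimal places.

Total capital V = 308 + 185 = 493.
Equity weight = 308/493 = 0.6247.
Debentures weight = 185/493 = 0.3753.
Debt contribution = 0.3753 × 3.39% × (1 − 16%) = 1.0686%.
Required equity contribution = 11.91% − 1.0686% = 10.8414%  ⇒  Re = 17.3533%.
CAPM: 17.3533% = 1.62% + β × 7.06%  ⇒  β = 2.2285.

2.23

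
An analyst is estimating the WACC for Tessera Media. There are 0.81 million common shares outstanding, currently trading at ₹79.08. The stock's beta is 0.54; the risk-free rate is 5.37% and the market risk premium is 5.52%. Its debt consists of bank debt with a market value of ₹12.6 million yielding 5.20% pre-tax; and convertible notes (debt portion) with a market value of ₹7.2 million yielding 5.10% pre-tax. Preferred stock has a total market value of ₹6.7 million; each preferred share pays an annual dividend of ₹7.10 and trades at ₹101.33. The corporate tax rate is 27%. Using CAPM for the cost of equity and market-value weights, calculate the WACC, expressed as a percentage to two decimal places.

Cost of equity via CAPM: Re = 5.37% + 0.54 × 5.52% = 8.3508%.
Cost of preferred: Rp = 7.1 / 101.33 = 7.0068%.
Market value of equity E = 79.08 × 0.81m = 64.0548m.
Total capital V = 64.0548 + 6.7 + 12.6 + 7.2 = 90.5548.
Equity: weight = 64.0548/90.5548 = 0.7074; cost = 8.3508%.
Preferred: weight = 6.7/90.5548 = 0.0740; cost = 7.0068%.
Bank debt: weight = 12.6/90.5548 = 0.1391; after-tax cost = 5.2% × (1 − 27%) = 3.7960%.
Convertible notes (debt portion): weight = 7.2/90.5548 = 0.0795; after-tax cost = 5.1% × (1 − 27%) = 3.7230%.
WACC = 0.7074 × 8.3508% + 0.0740 × 7.0068% + 0.1391 × 3.7960% + 0.0795 × 3.7230% = 7.2496%.

7.25%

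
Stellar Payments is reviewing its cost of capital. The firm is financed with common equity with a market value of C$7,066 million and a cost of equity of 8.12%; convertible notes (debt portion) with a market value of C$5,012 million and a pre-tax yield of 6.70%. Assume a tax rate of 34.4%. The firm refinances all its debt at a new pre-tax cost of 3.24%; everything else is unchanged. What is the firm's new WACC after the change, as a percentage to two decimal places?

5.63%

After the change:
Total capital V = 7066 + 5012 = 12078.
Equity: weight = 7066/12078 = 0.5850; cost = 8.12%.
Convertible notes (debt portion): weight = 5012/12078 = 0.4150; after-tax cost = 3.24% × (1 − 34.4%) = 2.1254%.
WACC = 0.5850 × 8.1200% + 0.4150 × 2.1254% = 5.6324%.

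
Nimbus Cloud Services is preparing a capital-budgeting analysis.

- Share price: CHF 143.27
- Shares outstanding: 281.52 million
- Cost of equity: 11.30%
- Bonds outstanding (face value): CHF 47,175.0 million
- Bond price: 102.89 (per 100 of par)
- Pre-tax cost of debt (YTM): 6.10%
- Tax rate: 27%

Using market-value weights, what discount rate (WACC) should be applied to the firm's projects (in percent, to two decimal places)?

7.56%

Market value of equity E = 143.27 × 281.52m = 40333.3704m. Market value of debt D = 47175m × 102.89/100 = 48538.3575m.
Total capital V = 40333.3704 + 48538.3575 = 88871.7279.
Equity: weight = 40333.3704/88871.7279 = 0.4538; cost = 11.3%.
Bonds outstanding: weight = 48538.3575/88871.7279 = 0.5462; after-tax cost = 6.1% × (1 − 27%) = 4.4530%.
WACC = 0.4538 × 11.3000% + 0.5462 × 4.4530% = 7.5604%.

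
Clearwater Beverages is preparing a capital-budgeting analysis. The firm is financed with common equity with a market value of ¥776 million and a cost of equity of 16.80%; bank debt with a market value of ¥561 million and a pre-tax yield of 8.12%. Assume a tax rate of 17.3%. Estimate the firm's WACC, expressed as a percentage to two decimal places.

12.57%

Total capital V = 776 + 561 = 1337.
Equity: weight = 776/1337 = 0.5804; cost = 16.8%.
Bank debt: weight = 561/1337 = 0.4196; after-tax cost = 8.12% × (1 − 17.3%) = 6.7152%.
WACC = 0.5804 × 16.8000% + 0.4196 × 6.7152% = 12.5685%.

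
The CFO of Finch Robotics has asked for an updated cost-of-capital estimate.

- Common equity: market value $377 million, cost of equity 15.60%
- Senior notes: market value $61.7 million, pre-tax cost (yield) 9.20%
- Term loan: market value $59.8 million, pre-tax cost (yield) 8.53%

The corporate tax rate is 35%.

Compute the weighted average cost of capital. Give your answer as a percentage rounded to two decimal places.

13.20%

Total capital V = 377 + 61.7 + 59.8 = 498.5.
Equity: weight = 377/498.5 = 0.7563; cost = 15.6%.
Senior notes: weight = 61.7/498.5 = 0.1238; after-tax cost = 9.2% × (1 − 35%) = 5.9800%.
Term loan: weight = 59.8/498.5 = 0.1200; after-tax cost = 8.53% × (1 − 35%) = 5.5445%.
WACC = 0.7563 × 15.6000% + 0.1238 × 5.9800% + 0.1200 × 5.5445% = 13.2031%.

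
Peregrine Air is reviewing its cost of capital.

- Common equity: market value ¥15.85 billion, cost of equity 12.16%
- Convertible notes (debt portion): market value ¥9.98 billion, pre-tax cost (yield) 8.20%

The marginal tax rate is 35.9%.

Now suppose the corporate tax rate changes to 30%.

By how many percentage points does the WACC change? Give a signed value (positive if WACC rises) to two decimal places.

Current WACC:
Total capital V = 15.85 + 9.98 = 25.83.
Equity: weight = 15.85/25.83 = 0.6136; cost = 12.16%.
Convertible notes (debt portion): weight = 9.98/25.83 = 0.3864; after-tax cost = 8.2% × (1 − 35.9%) = 5.2562%.
WACC = 0.6136 × 12.1600% + 0.3864 × 5.2562% = 9.4926%.
After the change:
Total capital V = 15.85 + 9.98 = 25.83.
Equity: weight = 15.85/25.83 = 0.6136; cost = 12.16%.
Convertible notes (debt portion): weight = 9.98/25.83 = 0.3864; after-tax cost = 8.2% × (1 − 30%) = 5.7400%.
WACC = 0.6136 × 12.1600% + 0.3864 × 5.7400% = 9.6795%.
Change in WACC = 9.6795% − 9.4926% = 0.1869 pp.

+0.19 pp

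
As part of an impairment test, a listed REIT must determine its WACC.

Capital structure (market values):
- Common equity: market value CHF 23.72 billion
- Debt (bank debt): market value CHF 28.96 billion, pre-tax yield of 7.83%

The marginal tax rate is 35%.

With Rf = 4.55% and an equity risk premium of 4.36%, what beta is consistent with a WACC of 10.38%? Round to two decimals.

Total capital V = 23.72 + 28.96 = 52.68.
Equity weight = 23.72/52.68 = 0.4503.
Bank debt weight = 28.96/52.68 = 0.5497.
Debt contribution = 0.5497 × 7.83% × (1 − 35%) = 2.7979%.
Required equity contribution = 10.38% − 2.7979% = 7.5821%  ⇒  Re = 16.8392%.
CAPM: 16.8392% = 4.55% + β × 4.36%  ⇒  β = 2.8186.

2.82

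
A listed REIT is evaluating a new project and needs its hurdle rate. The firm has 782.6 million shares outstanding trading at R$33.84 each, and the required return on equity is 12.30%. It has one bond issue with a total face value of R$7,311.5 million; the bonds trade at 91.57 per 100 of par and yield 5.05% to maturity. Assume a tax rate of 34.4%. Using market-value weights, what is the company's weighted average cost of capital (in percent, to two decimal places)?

Market value of equity E = 33.84 × 782.6m = 26483.184m. Market value of debt D = 7311.5m × 91.57/100 = 6695.14055m.
Total capital V = 26483.184 + 6695.14055 = 33178.32455.
Equity: weight = 26483.184/33178.32455 = 0.7982; cost = 12.3%.
Bonds outstanding: weight = 6695.14055/33178.32455 = 0.2018; after-tax cost = 5.05% × (1 − 34.4%) = 3.3128%.
WACC = 0.7982 × 12.3000% + 0.2018 × 3.3128% = 10.4864%.

10.49%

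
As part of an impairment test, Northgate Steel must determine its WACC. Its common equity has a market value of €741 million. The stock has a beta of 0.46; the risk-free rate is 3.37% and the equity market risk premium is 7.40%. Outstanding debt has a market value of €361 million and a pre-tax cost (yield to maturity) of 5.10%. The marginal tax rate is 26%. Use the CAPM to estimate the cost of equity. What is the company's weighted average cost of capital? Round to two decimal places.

Cost of equity via CAPM: Re = 3.37% + 0.46 × 7.4% = 6.7740%.
Total capital V = 741 + 361 = 1102.
Equity: weight = 741/1102 = 0.6724; cost = 6.774%.
Debt: weight = 361/1102 = 0.3276; after-tax cost = 5.1% × (1 − 26%) = 3.7740%.
WACC = 0.6724 × 6.7740% + 0.3276 × 3.7740% = 5.7912%.

5.79%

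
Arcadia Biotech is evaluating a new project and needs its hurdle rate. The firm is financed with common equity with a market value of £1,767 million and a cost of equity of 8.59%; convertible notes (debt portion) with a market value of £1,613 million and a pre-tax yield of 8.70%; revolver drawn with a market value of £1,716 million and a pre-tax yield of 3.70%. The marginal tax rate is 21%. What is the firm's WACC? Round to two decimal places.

6.14%

Total capital V = 1767 + 1613 + 1716 = 5096.
Equity: weight = 1767/5096 = 0.3467; cost = 8.59%.
Convertible notes (debt portion): weight = 1613/5096 = 0.3165; after-tax cost = 8.7% × (1 − 21%) = 6.8730%.
Revolver drawn: weight = 1716/5096 = 0.3367; after-tax cost = 3.7% × (1 − 21%) = 2.9230%.
WACC = 0.3467 × 8.5900% + 0.3165 × 6.8730% + 0.3367 × 2.9230% = 6.1383%.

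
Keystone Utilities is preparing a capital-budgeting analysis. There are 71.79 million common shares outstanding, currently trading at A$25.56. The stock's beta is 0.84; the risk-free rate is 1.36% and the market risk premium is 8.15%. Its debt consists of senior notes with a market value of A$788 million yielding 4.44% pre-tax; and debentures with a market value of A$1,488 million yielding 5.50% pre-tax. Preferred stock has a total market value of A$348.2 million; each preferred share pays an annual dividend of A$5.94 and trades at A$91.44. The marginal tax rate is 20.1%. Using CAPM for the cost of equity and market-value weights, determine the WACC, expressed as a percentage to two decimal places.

5.98%

Cost of equity via CAPM: Re = 1.36% + 0.84 × 8.15% = 8.2060%.
Cost of preferred: Rp = 5.94 / 91.44 = 6.4961%.
Market value of equity E = 25.56 × 71.79m = 1834.9524m.
Total capital V = 1834.9524 + 348.2 + 788 + 1488 = 4459.1524.
Equity: weight = 1834.9524/4459.1524 = 0.4115; cost = 8.206%.
Preferred: weight = 348.2/4459.1524 = 0.0781; cost = 6.4961%.
Senior notes: weight = 788/4459.1524 = 0.1767; after-tax cost = 4.44% × (1 − 20.1%) = 3.5476%.
Debentures: weight = 1488/4459.1524 = 0.3337; after-tax cost = 5.5% × (1 − 20.1%) = 4.3945%.
WACC = 0.4115 × 8.2060% + 0.0781 × 6.4961% + 0.1767 × 3.5476% + 0.3337 × 4.3945% = 5.9774%.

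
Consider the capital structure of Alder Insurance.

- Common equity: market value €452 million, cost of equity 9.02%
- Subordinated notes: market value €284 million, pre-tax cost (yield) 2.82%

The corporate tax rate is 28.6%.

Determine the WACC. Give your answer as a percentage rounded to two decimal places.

6.32%

Total capital V = 452 + 284 = 736.
Equity: weight = 452/736 = 0.6141; cost = 9.02%.
Subordinated notes: weight = 284/736 = 0.3859; after-tax cost = 2.82% × (1 − 28.6%) = 2.0135%.
WACC = 0.6141 × 9.0200% + 0.3859 × 2.0135% = 6.3164%.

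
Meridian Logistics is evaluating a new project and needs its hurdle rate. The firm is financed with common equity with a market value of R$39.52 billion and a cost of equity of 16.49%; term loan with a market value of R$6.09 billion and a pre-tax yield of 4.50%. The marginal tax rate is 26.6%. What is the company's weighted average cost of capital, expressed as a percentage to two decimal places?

Total capital V = 39.52 + 6.09 = 45.61.
Equity: weight = 39.52/45.61 = 0.8665; cost = 16.49%.
Term loan: weight = 6.09/45.61 = 0.1335; after-tax cost = 4.5% × (1 − 26.6%) = 3.3030%.
WACC = 0.8665 × 16.4900% + 0.1335 × 3.3030% = 14.7292%.

14.73%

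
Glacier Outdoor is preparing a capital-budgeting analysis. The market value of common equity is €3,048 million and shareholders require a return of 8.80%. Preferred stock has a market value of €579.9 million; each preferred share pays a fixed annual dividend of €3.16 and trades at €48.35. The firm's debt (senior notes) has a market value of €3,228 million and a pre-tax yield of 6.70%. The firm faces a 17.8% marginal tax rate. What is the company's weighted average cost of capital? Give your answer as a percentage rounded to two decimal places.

7.06%

Cost of preferred: Rp = 3.16 / 48.35 = 6.5357%.
Total capital V = 3048 + 579.9 + 3228 = 6855.9.
Equity: weight = 3048/6855.9 = 0.4446; cost = 8.8%.
Preferred: weight = 579.9/6855.9 = 0.0846; cost = 6.5357%.
Senior notes: weight = 3228/6855.9 = 0.4708; after-tax cost = 6.7% × (1 − 17.8%) = 5.5074%.
WACC = 0.4446 × 8.8000% + 0.0846 × 6.5357% + 0.4708 × 5.5074% = 7.0582%.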